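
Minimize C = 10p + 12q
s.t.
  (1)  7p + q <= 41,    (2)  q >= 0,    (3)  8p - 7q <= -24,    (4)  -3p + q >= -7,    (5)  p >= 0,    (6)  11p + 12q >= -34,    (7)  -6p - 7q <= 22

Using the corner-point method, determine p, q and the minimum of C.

p = 0, q = 24/7, minimum C = 288/7

Vertices and C = 10p + 12q:
  (263/57, 496/57) → C = 8582/57
  (0, 41) → C = 492
  (0, 24/7) → C = 288/7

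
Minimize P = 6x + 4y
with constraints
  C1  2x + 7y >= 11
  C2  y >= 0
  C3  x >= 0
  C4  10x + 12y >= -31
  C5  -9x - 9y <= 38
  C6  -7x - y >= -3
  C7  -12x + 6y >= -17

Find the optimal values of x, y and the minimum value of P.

x = 0, y = 11/7, minimum P = 44/7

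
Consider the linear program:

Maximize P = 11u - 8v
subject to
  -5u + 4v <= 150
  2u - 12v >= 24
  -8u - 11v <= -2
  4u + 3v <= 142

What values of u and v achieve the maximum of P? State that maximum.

u = 389/5, v = -282/5, maximum P = 1307

Corner points and P = 11u - 8v:
  (144/59, -94/59) → P = 2336/59
  (296/9, 94/27) → P = 9016/27
  (389/5, -282/5) → P = 1307

The binding constraints are -8u - 11v = -2 and 4u + 3v = 142.
Solving simultaneously gives u = 389/5, v = -282/5.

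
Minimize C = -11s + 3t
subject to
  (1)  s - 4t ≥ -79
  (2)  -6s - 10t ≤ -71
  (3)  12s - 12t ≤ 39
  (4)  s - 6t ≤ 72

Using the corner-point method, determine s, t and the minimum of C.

Vertices and C = -11s + 3t:
  (-253/17, 545/34) → C = 7201/34
  (92/3, 329/12) → C = -3061/12
  (207/32, 103/32) → C = -123/2

At the optimal vertex, s - 4t = -79 and 12s - 12t = 39.
Solving simultaneously gives s = 92/3, t = 329/12.

s = 92/3, t = 329/12, minimum C = -3061/12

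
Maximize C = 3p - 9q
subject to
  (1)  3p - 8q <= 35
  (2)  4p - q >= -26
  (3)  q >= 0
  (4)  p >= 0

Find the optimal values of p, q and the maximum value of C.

Vertices and C = 3p - 9q:
  (35/3, 0) → C = 35
  (0, 26) → C = -234
  (0, 0) → C = 0
The feasible region is unbounded (it extends along (1, 4), (8, 3)), but C strictly decreases along every unbounded feasible direction, so there is no improving ray and the maximum is attained at a vertex.

p = 35/3, q = 0, maximum C = 35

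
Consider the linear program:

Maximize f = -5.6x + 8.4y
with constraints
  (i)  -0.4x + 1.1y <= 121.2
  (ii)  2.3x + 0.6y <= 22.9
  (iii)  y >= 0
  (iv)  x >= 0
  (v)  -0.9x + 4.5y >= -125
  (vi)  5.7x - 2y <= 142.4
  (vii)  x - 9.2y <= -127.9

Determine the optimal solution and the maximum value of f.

Extreme points and f = -5.6x + 8.4y:
  (0, 229/6) → f = 1603/5
  (6697/1088, 31707/2176) → f = 478331/5440
  (0, 1279/92) → f = 26859/230

The binding constraints are 2.3x + 0.6y = 22.9 and x = 0.
Solving simultaneously gives x = 0, y = 229/6.

x = 0, y = 229/6, maximum f = 1603/5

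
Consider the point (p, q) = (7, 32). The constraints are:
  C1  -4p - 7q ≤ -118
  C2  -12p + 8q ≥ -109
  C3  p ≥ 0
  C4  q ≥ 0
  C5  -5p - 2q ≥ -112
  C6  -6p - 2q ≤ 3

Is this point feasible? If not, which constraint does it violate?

C1: -252 ≤ -118 ✓
C2: 172 ≥ -109 ✓
C3: 7 ≥ 0 ✓
C4: 32 ≥ 0 ✓
C5: -99 ≥ -112 ✓
C6: -106 ≤ 3 ✓

feasible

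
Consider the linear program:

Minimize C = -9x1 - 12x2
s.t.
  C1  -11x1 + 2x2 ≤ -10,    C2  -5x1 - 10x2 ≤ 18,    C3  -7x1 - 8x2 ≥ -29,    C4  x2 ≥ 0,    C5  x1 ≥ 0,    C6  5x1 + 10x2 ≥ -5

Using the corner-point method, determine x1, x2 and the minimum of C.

Corner points and C = -9x1 - 12x2:
  (23/17, 83/34) → C = -705/17
  (10/11, 0) → C = -90/11
  (29/7, 0) → C = -261/7

x1 = 23/17, x2 = 83/34, minimum C = -705/17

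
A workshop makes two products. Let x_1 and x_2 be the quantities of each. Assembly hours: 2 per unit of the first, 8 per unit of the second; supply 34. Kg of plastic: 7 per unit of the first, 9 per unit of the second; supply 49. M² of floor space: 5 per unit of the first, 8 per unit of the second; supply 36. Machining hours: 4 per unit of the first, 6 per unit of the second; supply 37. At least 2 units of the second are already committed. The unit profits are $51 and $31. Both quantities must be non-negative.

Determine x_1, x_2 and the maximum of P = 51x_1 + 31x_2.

Vertices and P = 51x_1 + 31x_2:
  (0, 17/4) → P = 527/4
  (0, 2) → P = 62
  (2/3, 49/12) → P = 1927/12
  (4, 2) → P = 266

The binding constraints are 5x_1 + 8x_2 = 36 and x_2 = 2.
Solving simultaneously gives x_1 = 4, x_2 = 2.

x_1 = 4, x_2 = 2, maximum P = 266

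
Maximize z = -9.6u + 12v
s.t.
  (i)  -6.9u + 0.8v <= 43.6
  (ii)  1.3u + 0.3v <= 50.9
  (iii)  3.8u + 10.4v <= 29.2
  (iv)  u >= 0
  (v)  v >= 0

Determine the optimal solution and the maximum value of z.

u = 0, v = 73/26, maximum z = 438/13

Vertices and z = -9.6u + 12v:
  (0, 73/26) → z = 438/13
  (146/19, 0) → z = -7008/95
  (0, 0) → z = 0

The optimum lies where 3.8u + 10.4v = 29.2 and u = 0.
Solving simultaneously gives u = 0, v = 73/26.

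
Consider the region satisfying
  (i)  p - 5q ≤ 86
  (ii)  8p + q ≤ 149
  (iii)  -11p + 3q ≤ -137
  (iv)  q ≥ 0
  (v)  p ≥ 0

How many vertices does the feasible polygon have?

3

The feasible vertices (each the meet of two boundaries and inside every other half-plane) are:
  (584/35, 543/35)
  (149/8, 0)
  (137/11, 0)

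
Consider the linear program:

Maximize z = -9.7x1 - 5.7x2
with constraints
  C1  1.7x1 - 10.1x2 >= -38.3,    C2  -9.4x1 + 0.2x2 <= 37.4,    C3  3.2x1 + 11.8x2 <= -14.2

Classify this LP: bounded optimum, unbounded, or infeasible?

From the feasible point (-11104/2789, -345/2789), moving in the direction (-0.2, -9.4) keeps every constraint satisfied while z increases without bound.

unbounded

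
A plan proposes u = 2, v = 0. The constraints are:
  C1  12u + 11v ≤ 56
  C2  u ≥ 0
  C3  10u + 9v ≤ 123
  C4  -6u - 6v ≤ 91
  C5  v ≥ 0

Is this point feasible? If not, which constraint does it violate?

C1: 24 ≤ 56 ✓
C2: 2 ≥ 0 ✓
C3: 20 ≤ 123 ✓
C4: -12 ≤ 91 ✓
C5: 0 ≥ 0 ✓

feasible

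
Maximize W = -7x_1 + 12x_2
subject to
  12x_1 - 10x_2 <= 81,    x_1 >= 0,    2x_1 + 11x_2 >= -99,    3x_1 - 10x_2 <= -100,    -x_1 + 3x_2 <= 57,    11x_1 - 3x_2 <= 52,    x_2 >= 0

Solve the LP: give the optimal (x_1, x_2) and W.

Corner points and W = -7x_1 + 12x_2:
  (0, 10) → W = 120
  (0, 19) → W = 228
  (820/101, 1256/101) → W = 9332/101
  (109/10, 679/30) → W = 1953/10

The optimum lies where x_1 = 0 and -x_1 + 3x_2 = 57.
Solving simultaneously gives x_1 = 0, x_2 = 19.

x_1 = 0, x_2 = 19, maximum W = 228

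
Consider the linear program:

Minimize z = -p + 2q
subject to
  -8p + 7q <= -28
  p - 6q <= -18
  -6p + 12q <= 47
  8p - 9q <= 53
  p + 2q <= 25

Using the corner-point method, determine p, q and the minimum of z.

Vertices and z = -p + 2q:
  (294/41, 172/41) → z = 50/41
  (231/23, 172/23) → z = 113/23
  (160/13, 197/39) → z = -86/39
  (331/25, 147/25) → z = -37/25

At the optimal vertex, p - 6q = -18 and 8p - 9q = 53.
Solving simultaneously gives p = 160/13, q = 197/39.

p = 160/13, q = 197/39, minimum z = -86/39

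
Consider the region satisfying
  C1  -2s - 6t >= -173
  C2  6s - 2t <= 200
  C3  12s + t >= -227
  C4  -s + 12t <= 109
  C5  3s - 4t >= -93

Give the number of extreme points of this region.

The feasible vertices (each the meet of two boundaries and inside every other half-plane) are:
  (-127/15, -627/5)
  (187/5, 61/5)
  (-2833/145, 1081/145)

3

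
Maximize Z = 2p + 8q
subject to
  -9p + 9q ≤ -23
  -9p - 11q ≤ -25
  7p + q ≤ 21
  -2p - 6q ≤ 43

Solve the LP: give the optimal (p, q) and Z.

p = 53/18, q = 7/18, maximum Z = 9

Corner points and Z = 2p + 8q:
  (239/90, 1/10) → Z = 55/9
  (53/18, 7/18) → Z = 9
  (103/34, -7/34) → Z = 75/17

The binding constraints are -9p + 9q = -23 and 7p + q = 21.
Solving simultaneously gives p = 53/18, q = 7/18.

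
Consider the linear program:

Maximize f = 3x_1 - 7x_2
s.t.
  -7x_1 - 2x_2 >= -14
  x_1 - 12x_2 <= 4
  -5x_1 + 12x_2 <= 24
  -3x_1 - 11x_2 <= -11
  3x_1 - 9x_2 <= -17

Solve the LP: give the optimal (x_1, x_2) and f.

x_1 = 4/3, x_2 = 7/3, maximum f = -37/3

Feasible corners and f = 3x_1 - 7x_2:
  (60/47, 119/47) → f = -653/47
  (4/3, 7/3) → f = -37/3
  (-4/3, 13/9) → f = -127/9

The optimum lies where -7x_1 - 2x_2 = -14 and 3x_1 - 9x_2 = -17.
Solving simultaneously gives x_1 = 4/3, x_2 = 7/3.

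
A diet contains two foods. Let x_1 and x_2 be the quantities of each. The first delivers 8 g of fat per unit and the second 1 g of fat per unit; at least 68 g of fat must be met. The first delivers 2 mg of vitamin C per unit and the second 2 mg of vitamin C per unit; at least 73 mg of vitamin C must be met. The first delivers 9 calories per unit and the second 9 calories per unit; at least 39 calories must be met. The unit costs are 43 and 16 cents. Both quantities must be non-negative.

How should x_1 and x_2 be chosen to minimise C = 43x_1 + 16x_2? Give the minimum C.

x_1 = 9/2, x_2 = 32, minimum C = 1411/2

Vertices and C = 43x_1 + 16x_2:
  (0, 68) → C = 1088
  (73/2, 0) → C = 3139/2
  (9/2, 32) → C = 1411/2
The feasible region is unbounded (it extends along (0, 1), (1, 0)), but C strictly increases along every unbounded feasible direction, so there is no improving ray and the minimum is attained at a vertex.

The binding constraints are 8x_1 + x_2 = 68 and 2x_1 + 2x_2 = 73.
Solving simultaneously gives x_1 = 9/2, x_2 = 32.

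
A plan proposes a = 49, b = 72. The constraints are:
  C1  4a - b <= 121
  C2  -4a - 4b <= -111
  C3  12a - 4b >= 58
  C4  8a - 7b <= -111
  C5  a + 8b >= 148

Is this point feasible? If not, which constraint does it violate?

not feasible — violates C1

Constraint C1: 4a - b = 124, which is not ≤ 121. All other constraints are satisfied.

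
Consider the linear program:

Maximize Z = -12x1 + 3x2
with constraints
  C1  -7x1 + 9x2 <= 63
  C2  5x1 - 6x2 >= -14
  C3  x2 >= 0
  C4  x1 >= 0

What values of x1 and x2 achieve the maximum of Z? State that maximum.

The feasible region is unbounded (it extends along (1, 0), (9, 7)), but Z strictly decreases along every unbounded feasible direction, so there is no improving ray and the maximum is attained at a vertex.

The optimum lies where 5x1 - 6x2 = -14 and x1 = 0.
Solving simultaneously gives x1 = 0, x2 = 7/3.

x1 = 0, x2 = 7/3, maximum Z = 7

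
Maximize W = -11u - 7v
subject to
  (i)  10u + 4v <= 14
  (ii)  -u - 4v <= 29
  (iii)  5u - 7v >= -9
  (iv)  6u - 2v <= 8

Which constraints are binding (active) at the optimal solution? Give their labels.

(ii) and (iii)

Corner points and W = -11u - 7v:
  (31/45, 16/9) → W = -901/45
  (15/11, 1/11) → W = -172/11
  (-239/27, -136/27) → W = 3581/27
  (-1, -7) → W = 60

The maximum is at (-239/27, -136/27). Substituting into each constraint, equality holds for (ii) and (iii); the remaining constraints have slack.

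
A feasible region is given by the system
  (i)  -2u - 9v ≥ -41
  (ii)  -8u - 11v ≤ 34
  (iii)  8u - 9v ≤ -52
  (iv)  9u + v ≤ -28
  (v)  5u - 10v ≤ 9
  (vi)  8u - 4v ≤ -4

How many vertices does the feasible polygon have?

4

Pairwise boundary intersections that survive every other constraint:
  (-757/50, 198/25)
  (-293/79, 425/79)
  (-439/80, 9/10)
  (-304/89, 244/89)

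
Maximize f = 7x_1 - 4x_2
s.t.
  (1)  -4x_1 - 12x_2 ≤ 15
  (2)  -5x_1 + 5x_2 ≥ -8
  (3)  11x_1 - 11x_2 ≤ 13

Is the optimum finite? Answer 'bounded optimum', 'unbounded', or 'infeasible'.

From the feasible point (-9/176, -217/176), moving in the direction (5, 5) keeps every constraint satisfied while f increases without bound.

unbounded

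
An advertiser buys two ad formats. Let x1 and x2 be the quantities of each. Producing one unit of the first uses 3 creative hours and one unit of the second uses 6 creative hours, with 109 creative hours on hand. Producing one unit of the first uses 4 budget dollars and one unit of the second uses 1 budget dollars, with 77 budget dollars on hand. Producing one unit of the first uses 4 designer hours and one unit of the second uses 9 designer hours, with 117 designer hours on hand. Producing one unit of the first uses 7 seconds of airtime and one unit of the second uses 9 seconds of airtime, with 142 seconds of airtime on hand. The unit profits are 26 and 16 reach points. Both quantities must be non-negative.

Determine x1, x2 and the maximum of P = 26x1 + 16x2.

Extreme points and P = 26x1 + 16x2:
  (0, 0) → P = 0
  (0, 13) → P = 208
  (77/4, 0) → P = 1001/2
  (19, 1) → P = 510
  (25/3, 251/27) → P = 9866/27

x1 = 19, x2 = 1, maximum P = 510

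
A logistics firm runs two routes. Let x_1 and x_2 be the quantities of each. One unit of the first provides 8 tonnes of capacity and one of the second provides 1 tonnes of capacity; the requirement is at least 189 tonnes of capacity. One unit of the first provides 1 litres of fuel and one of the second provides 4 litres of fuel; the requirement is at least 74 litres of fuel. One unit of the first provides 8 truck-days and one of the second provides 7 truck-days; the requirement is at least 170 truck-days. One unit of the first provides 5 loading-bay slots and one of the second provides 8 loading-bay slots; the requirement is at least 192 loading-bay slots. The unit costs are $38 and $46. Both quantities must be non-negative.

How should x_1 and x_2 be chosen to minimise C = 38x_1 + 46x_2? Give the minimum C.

x_1 = 22, x_2 = 13, minimum C = 1434

Vertices and C = 38x_1 + 46x_2:
  (0, 189) → C = 8694
  (74, 0) → C = 2812
  (22, 13) → C = 1434
The feasible region is unbounded (it extends along (0, 1), (1, 0)), but C strictly increases along every unbounded feasible direction, so there is no improving ray and the minimum is attained at a vertex.

The binding constraints are 8x_1 + x_2 = 189 and x_1 + 4x_2 = 74.
Solving simultaneously gives x_1 = 22, x_2 = 13.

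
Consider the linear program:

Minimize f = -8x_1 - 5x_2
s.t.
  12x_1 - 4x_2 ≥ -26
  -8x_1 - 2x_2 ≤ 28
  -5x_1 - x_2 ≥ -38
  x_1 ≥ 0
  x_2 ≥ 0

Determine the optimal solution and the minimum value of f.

x_1 = 63/16, x_2 = 293/16, minimum f = -1969/16

Feasible corners and f = -8x_1 - 5x_2:
  (63/16, 293/16) → f = -1969/16
  (0, 13/2) → f = -65/2
  (38/5, 0) → f = -304/5
  (0, 0) → f = 0

The optimum lies where 12x_1 - 4x_2 = -26 and -5x_1 - x_2 = -38.
Solving simultaneously gives x_1 = 63/16, x_2 = 293/16.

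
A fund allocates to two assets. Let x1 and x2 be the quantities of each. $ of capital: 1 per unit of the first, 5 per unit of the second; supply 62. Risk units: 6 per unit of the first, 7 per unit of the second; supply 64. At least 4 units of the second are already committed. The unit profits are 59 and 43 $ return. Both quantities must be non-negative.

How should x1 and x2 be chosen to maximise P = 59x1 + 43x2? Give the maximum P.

x1 = 6, x2 = 4, maximum P = 526

Corner points and P = 59x1 + 43x2:
  (0, 64/7) → P = 2752/7
  (0, 4) → P = 172
  (6, 4) → P = 526

The optimum lies where 6x1 + 7x2 = 64 and x2 = 4.
Solving simultaneously gives x1 = 6, x2 = 4.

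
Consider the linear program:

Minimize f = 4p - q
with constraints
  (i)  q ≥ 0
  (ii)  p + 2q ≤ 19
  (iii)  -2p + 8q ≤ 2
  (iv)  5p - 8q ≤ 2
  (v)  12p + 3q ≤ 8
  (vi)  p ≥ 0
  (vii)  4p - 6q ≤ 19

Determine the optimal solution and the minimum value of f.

Extreme points and f = 4p - q:
  (2/5, 0) → f = 8/5
  (0, 0) → f = 0
  (29/51, 20/51) → f = 32/17
  (0, 1/4) → f = -1/4
  (70/111, 16/111) → f = 88/37

At the optimal vertex, -2p + 8q = 2 and p = 0.
Solving simultaneously gives p = 0, q = 1/4.

p = 0, q = 1/4, minimum f = -1/4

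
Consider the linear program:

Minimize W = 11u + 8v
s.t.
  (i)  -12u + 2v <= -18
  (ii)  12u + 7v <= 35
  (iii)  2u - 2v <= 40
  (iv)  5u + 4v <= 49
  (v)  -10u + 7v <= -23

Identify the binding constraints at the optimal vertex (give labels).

(i) and (iii)

Corner points and W = 11u + 8v:
  (-11/5, -111/5) → W = -1009/5
  (5/4, -3/2) → W = 7/4
  (175/19, -205/19) → W = 15
  (29/11, 37/77) → W = 2529/77

The minimum is at (-11/5, -111/5). Substituting into each constraint, equality holds for (i) and (iii); the remaining constraints have slack.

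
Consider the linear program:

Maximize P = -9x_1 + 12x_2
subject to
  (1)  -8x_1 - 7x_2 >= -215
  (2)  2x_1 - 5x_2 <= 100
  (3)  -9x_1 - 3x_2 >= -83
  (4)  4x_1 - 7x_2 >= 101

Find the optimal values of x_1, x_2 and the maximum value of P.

x_1 = -65/2, x_2 = -33, maximum P = -207/2

Extreme points and P = -9x_1 + 12x_2:
  (715/51, -734/51) → P = -5081/17
  (-65/2, -33) → P = -207/2
  (884/75, -577/75) → P = -992/5

The binding constraints are 2x_1 - 5x_2 = 100 and 4x_1 - 7x_2 = 101.
Solving simultaneously gives x_1 = -65/2, x_2 = -33.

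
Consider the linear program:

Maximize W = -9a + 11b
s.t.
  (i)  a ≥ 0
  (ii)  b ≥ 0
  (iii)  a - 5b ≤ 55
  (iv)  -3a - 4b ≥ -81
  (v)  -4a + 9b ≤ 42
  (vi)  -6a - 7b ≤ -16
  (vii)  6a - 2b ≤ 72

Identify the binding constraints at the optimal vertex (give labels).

(i) and (v)

Feasible corners and W = -9a + 11b:
  (0, 14/3) → W = 154/3
  (0, 16/7) → W = 176/7
  (8/3, 0) → W = -24
  (12, 0) → W = -108
  (561/43, 450/43) → W = -99/43
  (15, 9) → W = -36

The maximum is at (0, 14/3). Substituting into each constraint, equality holds for (i) and (v); the remaining constraints have slack.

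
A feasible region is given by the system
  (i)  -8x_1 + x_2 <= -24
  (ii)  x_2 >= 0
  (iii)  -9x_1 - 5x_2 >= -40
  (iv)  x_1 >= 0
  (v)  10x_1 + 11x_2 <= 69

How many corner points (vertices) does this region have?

3

The feasible vertices (each the meet of two boundaries and inside every other half-plane) are:
  (3, 0)
  (160/49, 104/49)
  (40/9, 0)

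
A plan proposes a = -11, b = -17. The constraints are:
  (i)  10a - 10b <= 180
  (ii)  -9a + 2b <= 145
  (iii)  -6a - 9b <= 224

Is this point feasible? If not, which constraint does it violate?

(i): 60 ≤ 180 ✓
(ii): 65 ≤ 145 ✓
(iii): 219 ≤ 224 ✓

feasible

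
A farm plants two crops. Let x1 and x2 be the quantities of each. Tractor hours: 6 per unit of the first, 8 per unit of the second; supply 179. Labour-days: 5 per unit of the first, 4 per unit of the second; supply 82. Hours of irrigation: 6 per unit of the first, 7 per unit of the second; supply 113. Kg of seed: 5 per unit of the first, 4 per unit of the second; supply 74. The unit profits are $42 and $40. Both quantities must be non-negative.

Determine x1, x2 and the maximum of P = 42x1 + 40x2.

x1 = 6, x2 = 11, maximum P = 692

Vertices and P = 42x1 + 40x2:
  (0, 0) → P = 0
  (0, 113/7) → P = 4520/7
  (74/5, 0) → P = 3108/5
  (6, 11) → P = 692

At the optimal vertex, 6x1 + 7x2 = 113 and 5x1 + 4x2 = 74.
Solving simultaneously gives x1 = 6, x2 = 11.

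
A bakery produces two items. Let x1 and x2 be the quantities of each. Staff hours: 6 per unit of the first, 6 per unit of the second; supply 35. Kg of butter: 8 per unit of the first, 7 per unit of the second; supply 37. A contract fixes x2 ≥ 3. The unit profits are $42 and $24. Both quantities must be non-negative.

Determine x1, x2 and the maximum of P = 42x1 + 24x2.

x1 = 2, x2 = 3, maximum P = 156

Vertices and P = 42x1 + 24x2:
  (0, 37/7) → P = 888/7
  (0, 3) → P = 72
  (2, 3) → P = 156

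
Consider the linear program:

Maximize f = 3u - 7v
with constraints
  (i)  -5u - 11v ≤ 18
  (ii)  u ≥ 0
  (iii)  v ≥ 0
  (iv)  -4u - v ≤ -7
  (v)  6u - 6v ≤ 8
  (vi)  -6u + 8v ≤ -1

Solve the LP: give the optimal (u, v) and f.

Feasible corners and f = 3u - 7v:
  (5/3, 1/3) → f = 8/3
  (3/2, 1) → f = -5/2
  (29/6, 7/2) → f = -10

u = 5/3, v = 1/3, maximum f = 8/3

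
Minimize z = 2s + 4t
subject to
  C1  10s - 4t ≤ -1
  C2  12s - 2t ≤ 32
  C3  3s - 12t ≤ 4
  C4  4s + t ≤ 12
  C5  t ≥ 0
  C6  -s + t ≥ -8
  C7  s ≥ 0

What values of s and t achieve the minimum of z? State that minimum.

Feasible corners and z = 2s + 4t:
  (47/26, 62/13) → z = 295/13
  (0, 1/4) → z = 1
  (0, 12) → z = 48

At the optimal vertex, 10s - 4t = -1 and s = 0.
Solving simultaneously gives s = 0, t = 1/4.

s = 0, t = 1/4, minimum z = 1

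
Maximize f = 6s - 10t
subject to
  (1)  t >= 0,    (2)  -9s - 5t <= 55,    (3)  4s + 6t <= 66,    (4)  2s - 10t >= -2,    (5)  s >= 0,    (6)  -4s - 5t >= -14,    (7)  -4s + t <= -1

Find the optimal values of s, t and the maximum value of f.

s = 7/2, t = 0, maximum f = 21

Extreme points and f = 6s - 10t:
  (7/2, 0) → f = 21
  (1/4, 0) → f = 3/2
  (13/5, 18/25) → f = 42/5
  (6/19, 5/19) → f = -14/19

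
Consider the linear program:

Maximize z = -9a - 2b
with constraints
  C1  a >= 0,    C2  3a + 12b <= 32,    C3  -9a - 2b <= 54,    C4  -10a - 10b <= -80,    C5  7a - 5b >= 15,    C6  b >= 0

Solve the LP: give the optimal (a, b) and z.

Vertices and z = -9a - 2b:
  (64/9, 8/9) → z = -592/9
  (32/3, 0) → z = -96
  (8, 0) → z = -72

a = 64/9, b = 8/9, maximum z = -592/9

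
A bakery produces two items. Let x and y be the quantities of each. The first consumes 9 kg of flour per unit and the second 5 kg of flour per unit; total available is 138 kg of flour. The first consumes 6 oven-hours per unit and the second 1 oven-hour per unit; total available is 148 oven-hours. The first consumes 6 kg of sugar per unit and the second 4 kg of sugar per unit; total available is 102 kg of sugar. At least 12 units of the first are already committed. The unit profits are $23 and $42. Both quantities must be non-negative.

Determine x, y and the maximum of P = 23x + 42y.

Vertices and P = 23x + 42y:
  (46/3, 0) → P = 1058/3
  (12, 0) → P = 276
  (12, 6) → P = 528

x = 12, y = 6, maximum P = 528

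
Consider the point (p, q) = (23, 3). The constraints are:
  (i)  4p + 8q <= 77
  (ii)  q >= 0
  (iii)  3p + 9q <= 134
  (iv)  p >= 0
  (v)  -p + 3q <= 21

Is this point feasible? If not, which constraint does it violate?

Constraint (i): 4p + 8q = 116, which is not ≤ 77. All other constraints are satisfied.

not feasible — violates (i)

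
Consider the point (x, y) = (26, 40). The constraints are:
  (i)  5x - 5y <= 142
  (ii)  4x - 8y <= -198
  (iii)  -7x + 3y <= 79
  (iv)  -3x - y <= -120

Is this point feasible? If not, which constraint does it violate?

not feasible — violates (iv)

Constraint (iv): -3x - y = -118, which is not ≤ -120. All other constraints are satisfied.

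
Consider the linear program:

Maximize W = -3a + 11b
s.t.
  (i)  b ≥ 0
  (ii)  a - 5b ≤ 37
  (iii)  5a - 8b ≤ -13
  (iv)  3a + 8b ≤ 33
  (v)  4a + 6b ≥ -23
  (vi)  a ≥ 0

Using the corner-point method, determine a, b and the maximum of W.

Feasible corners and W = -3a + 11b:
  (5/2, 51/16) → W = 441/16
  (0, 13/8) → W = 143/8
  (0, 33/8) → W = 363/8

a = 0, b = 33/8, maximum W = 363/8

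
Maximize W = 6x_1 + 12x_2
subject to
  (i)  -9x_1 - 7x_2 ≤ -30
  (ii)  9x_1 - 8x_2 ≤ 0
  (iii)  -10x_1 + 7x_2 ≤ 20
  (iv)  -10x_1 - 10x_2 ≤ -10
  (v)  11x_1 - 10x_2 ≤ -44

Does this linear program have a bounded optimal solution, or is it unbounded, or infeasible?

From the feasible point (176, 198), moving in the direction (7, 10) keeps every constraint satisfied while W increases without bound.

unbounded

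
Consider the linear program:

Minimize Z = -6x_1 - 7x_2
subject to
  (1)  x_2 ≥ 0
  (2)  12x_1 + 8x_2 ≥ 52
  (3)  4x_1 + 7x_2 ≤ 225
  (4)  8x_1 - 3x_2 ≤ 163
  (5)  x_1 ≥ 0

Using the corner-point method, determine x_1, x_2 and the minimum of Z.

Corner points and Z = -6x_1 - 7x_2:
  (13/3, 0) → Z = -26
  (163/8, 0) → Z = -489/4
  (0, 13/2) → Z = -91/2
  (454/17, 287/17) → Z = -4733/17
  (0, 225/7) → Z = -225

At the optimal vertex, 4x_1 + 7x_2 = 225 and 8x_1 - 3x_2 = 163.
Solving simultaneously gives x_1 = 454/17, x_2 = 287/17.

x_1 = 454/17, x_2 = 287/17, minimum Z = -4733/17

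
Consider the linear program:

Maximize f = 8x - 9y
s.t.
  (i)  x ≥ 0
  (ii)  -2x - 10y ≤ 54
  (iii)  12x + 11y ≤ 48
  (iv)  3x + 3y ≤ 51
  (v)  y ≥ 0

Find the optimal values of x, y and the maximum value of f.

Corner points and f = 8x - 9y:
  (0, 48/11) → f = -432/11
  (0, 0) → f = 0
  (4, 0) → f = 32

The optimum lies where 12x + 11y = 48 and y = 0.
Solving simultaneously gives x = 4, y = 0.

x = 4, y = 0, maximum f = 32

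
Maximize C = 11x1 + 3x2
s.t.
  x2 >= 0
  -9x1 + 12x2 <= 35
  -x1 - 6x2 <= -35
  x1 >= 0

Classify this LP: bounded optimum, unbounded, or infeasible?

From the feasible point (35, 0), moving in the direction (12, 9) keeps every constraint satisfied while C increases without bound.

unbounded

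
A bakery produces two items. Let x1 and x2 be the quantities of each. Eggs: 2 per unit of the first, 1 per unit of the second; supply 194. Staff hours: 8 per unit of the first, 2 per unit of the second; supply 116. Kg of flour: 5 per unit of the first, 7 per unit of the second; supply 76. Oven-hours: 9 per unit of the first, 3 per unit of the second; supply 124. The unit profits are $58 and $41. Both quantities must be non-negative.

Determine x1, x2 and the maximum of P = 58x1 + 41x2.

x1 = 40/3, x2 = 4/3, maximum P = 828

Corner points and P = 58x1 + 41x2:
  (0, 0) → P = 0
  (0, 76/7) → P = 3116/7
  (124/9, 0) → P = 7192/9
  (40/3, 4/3) → P = 828

The optimum lies where 5x1 + 7x2 = 76 and 9x1 + 3x2 = 124.
Solving simultaneously gives x1 = 40/3, x2 = 4/3.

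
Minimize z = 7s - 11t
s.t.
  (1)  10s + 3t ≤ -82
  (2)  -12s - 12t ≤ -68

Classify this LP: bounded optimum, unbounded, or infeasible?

unbounded

From the feasible point (-99/7, 416/21), moving in the direction (-3, 10) keeps every constraint satisfied while z decreases without bound.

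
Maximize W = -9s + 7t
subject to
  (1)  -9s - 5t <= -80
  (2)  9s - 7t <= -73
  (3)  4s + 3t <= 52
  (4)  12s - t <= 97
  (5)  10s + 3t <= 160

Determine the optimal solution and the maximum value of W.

s = -20/7, t = 148/7, maximum W = 1216/7

Corner points and W = -9s + 7t:
  (65/36, 51/4) → W = 73
  (-20/7, 148/7) → W = 1216/7
  (29/11, 152/11) → W = 73

At the optimal vertex, -9s - 5t = -80 and 4s + 3t = 52.
Solving simultaneously gives s = -20/7, t = 148/7.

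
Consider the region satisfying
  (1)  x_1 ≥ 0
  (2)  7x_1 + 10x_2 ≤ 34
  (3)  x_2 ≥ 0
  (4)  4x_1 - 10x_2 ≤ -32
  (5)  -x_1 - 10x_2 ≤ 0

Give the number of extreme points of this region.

Pairwise boundary intersections that survive every other constraint:
  (0, 17/5)
  (0, 16/5)
  (2/11, 36/11)

3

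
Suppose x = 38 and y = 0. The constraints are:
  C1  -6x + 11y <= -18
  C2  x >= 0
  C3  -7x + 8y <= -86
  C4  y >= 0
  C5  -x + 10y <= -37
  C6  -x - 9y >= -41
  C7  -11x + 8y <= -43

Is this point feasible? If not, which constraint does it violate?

C1: -228 ≤ -18 ✓
C2: 38 ≥ 0 ✓
C3: -266 ≤ -86 ✓
C4: 0 ≥ 0 ✓
C5: -38 ≤ -37 ✓
C6: -38 ≥ -41 ✓
C7: -418 ≤ -43 ✓

feasible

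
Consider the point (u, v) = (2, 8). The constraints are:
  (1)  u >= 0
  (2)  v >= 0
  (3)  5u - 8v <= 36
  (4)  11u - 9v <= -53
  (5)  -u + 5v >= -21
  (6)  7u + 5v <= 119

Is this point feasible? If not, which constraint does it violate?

Constraint (4): 11u - 9v = -50, which is not ≤ -53. All other constraints are satisfied.

not feasible — violates (4)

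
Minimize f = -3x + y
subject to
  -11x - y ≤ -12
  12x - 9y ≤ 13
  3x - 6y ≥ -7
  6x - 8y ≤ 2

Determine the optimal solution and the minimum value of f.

Vertices and f = -3x + y:
  (65/69, 113/69) → f = -82/69
  (49/47, 25/47) → f = -122/47
  (47/15, 41/15) → f = -20/3
  (43/21, 9/7) → f = -34/7

x = 47/15, y = 41/15, minimum f = -20/3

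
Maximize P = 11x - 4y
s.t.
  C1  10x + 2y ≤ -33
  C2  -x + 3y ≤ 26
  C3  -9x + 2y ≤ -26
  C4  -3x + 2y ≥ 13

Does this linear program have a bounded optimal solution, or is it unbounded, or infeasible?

The boundaries 10x + 2y = -33 and -x + 3y = 26 meet at (-151/32, 227/32), but that point violates -9x + 2y ≤ -26. Every candidate vertex is excluded by some other constraint, so the feasible region is empty.

infeasible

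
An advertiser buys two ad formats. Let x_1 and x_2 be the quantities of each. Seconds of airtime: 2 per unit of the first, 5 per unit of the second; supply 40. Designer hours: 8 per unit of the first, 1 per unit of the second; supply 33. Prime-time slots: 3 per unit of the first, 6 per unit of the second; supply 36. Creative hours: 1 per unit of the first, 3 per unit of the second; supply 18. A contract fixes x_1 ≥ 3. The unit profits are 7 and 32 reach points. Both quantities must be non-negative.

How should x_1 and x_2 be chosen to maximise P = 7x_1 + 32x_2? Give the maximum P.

Feasible corners and P = 7x_1 + 32x_2:
  (33/8, 0) → P = 231/8
  (3, 0) → P = 21
  (18/5, 21/5) → P = 798/5
  (3, 9/2) → P = 165

x_1 = 3, x_2 = 9/2, maximum P = 165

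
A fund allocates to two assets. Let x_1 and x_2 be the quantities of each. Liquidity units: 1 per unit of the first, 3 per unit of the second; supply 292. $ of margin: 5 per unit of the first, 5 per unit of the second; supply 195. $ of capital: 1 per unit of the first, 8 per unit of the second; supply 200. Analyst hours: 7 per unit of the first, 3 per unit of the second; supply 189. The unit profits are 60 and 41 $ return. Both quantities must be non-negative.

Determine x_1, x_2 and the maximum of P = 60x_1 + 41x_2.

x_1 = 18, x_2 = 21, maximum P = 1941

Extreme points and P = 60x_1 + 41x_2:
  (0, 0) → P = 0
  (0, 25) → P = 1025
  (27, 0) → P = 1620
  (16, 23) → P = 1903
  (18, 21) → P = 1941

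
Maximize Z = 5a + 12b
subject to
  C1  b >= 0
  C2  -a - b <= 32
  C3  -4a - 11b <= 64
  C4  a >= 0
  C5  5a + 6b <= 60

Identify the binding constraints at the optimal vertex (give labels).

Feasible corners and Z = 5a + 12b:
  (0, 0) → Z = 0
  (12, 0) → Z = 60
  (0, 10) → Z = 120

The maximum is at (0, 10). Substituting into each constraint, equality holds for C4 and C5; the remaining constraints have slack.

C4 and C5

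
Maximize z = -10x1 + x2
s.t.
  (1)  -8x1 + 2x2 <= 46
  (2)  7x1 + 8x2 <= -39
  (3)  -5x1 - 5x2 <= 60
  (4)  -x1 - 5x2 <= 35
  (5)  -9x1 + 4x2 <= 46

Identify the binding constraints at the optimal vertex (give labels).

Corner points and z = -10x1 + x2:
  (-7, -5) → z = 65
  (-46/7, -23/7) → z = 437/7
  (85/27, -206/27) → z = -352/9
  (-131/25, -29/100) → z = 5211/100
  (-25/4, -23/4) → z = 227/4

The maximum is at (-7, -5). Substituting into each constraint, equality holds for (1) and (3); the remaining constraints have slack.

(1) and (3)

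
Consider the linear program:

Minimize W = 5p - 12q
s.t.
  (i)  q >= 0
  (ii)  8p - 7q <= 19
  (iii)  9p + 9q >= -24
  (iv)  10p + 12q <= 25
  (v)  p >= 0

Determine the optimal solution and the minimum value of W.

p = 0, q = 25/12, minimum W = -25

Extreme points and W = 5p - 12q:
  (19/8, 0) → W = 95/8
  (0, 0) → W = 0
  (403/166, 5/83) → W = 1895/166
  (0, 25/12) → W = -25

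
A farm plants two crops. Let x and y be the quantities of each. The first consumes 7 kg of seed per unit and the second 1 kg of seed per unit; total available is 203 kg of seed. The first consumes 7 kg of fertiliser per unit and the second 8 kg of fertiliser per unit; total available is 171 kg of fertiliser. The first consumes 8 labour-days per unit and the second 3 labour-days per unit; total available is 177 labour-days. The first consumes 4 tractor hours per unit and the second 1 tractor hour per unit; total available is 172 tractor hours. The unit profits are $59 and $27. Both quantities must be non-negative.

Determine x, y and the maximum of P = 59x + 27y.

x = 21, y = 3, maximum P = 1320

The binding constraints are 7x + 8y = 171 and 8x + 3y = 177.
Solving simultaneously gives x = 21, y = 3.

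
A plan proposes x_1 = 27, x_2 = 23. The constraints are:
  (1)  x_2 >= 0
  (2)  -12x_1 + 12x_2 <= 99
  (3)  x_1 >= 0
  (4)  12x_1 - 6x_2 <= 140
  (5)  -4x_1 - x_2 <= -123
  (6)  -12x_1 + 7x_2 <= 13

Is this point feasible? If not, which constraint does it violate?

Constraint (4): 12x_1 - 6x_2 = 186, which is not ≤ 140. All other constraints are satisfied.

not feasible — violates (4)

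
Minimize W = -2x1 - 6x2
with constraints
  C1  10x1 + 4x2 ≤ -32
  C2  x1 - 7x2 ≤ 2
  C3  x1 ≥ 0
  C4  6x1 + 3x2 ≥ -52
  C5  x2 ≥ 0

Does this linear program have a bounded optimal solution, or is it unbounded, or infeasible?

infeasible

The boundaries 10x1 + 4x2 = -32 and x2 = 0 meet at (-16/5, 0), but that point violates x1 ≥ 0. Every candidate vertex is excluded by some other constraint, so the feasible region is empty.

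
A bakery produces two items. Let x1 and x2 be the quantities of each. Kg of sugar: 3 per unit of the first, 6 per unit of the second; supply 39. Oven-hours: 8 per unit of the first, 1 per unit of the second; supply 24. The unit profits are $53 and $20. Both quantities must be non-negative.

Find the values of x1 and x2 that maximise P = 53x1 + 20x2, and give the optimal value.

Vertices and P = 53x1 + 20x2:
  (0, 0) → P = 0
  (0, 13/2) → P = 130
  (3, 0) → P = 159
  (7/3, 16/3) → P = 691/3

The optimum lies where 3x1 + 6x2 = 39 and 8x1 + x2 = 24.
Solving simultaneously gives x1 = 7/3, x2 = 16/3.

x1 = 7/3, x2 = 16/3, maximum P = 691/3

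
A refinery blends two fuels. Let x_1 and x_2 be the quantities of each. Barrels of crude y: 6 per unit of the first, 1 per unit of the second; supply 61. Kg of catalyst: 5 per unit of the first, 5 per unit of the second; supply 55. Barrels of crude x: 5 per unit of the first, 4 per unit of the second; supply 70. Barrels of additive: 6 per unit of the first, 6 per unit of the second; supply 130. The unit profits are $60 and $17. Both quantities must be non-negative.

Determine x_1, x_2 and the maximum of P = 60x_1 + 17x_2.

Feasible corners and P = 60x_1 + 17x_2:
  (0, 0) → P = 0
  (0, 11) → P = 187
  (61/6, 0) → P = 610
  (10, 1) → P = 617

The optimum lies where 6x_1 + x_2 = 61 and 5x_1 + 5x_2 = 55.
Solving simultaneously gives x_1 = 10, x_2 = 1.

x_1 = 10, x_2 = 1, maximum P = 617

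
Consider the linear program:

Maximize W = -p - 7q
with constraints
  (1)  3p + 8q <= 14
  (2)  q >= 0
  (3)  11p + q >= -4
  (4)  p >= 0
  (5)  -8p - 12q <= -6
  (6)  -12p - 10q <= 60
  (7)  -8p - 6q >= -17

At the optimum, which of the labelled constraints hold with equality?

(2) and (5)

Feasible corners and W = -p - 7q:
  (0, 7/4) → W = -49/4
  (26/23, 61/46) → W = -479/46
  (3/4, 0) → W = -3/4
  (17/8, 0) → W = -17/8
  (0, 1/2) → W = -7/2

The maximum is at (3/4, 0). Substituting into each constraint, equality holds for (2) and (5); the remaining constraints have slack.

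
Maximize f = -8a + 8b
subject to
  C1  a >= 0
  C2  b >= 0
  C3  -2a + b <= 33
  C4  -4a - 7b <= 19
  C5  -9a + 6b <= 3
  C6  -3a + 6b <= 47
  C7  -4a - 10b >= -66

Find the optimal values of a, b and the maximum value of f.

Extreme points and f = -8a + 8b:
  (0, 0) → f = 0
  (0, 1/2) → f = 4
  (33/2, 0) → f = -132
  (61/19, 101/19) → f = 320/19

At the optimal vertex, -9a + 6b = 3 and -4a - 10b = -66.
Solving simultaneously gives a = 61/19, b = 101/19.

a = 61/19, b = 101/19, maximum f = 320/19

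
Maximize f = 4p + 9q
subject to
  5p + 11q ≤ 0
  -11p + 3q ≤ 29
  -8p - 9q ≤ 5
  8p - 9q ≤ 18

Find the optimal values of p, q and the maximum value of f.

p = -55/43, q = 25/43, maximum f = 5/43

Feasible corners and f = 4p + 9q:
  (-55/43, 25/43) → f = 5/43
  (198/133, -90/133) → f = -18/133
  (13/16, -23/18) → f = -33/4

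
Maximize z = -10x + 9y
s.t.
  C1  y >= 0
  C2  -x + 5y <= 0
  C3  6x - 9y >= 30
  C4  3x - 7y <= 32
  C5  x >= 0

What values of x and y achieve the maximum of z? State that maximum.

x = 5, y = 0, maximum z = -50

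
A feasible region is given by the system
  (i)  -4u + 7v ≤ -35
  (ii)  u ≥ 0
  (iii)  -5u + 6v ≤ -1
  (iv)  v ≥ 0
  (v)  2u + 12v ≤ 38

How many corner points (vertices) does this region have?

The feasible vertices (each the meet of two boundaries and inside every other half-plane) are:
  (35/4, 0)
  (343/31, 41/31)
  (19, 0)

3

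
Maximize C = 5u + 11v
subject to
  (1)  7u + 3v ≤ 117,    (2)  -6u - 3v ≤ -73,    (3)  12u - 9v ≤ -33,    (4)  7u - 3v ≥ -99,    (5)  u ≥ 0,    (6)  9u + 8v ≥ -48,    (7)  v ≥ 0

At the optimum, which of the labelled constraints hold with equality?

(1) and (4)

Vertices and C = 5u + 11v:
  (106/11, 545/33) → C = 7585/33
  (9/7, 36) → C = 2817/7
  (31/5, 179/15) → C = 2434/15
  (0, 73/3) → C = 803/3
  (0, 33) → C = 363

The maximum is at (9/7, 36). Substituting into each constraint, equality holds for (1) and (4); the remaining constraints have slack.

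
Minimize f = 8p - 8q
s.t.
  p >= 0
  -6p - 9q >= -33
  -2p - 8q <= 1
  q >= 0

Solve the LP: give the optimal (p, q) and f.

Vertices and f = 8p - 8q:
  (0, 11/3) → f = -88/3
  (0, 0) → f = 0
  (11/2, 0) → f = 44

p = 0, q = 11/3, minimum f = -88/3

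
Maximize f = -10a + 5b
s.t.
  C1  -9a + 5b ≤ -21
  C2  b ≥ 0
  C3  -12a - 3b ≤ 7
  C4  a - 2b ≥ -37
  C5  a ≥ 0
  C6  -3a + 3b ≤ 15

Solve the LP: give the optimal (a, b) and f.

a = 7/3, b = 0, maximum f = -70/3

The feasible region is unbounded (it extends along (2, 1), (1, 0)), but f strictly decreases along every unbounded feasible direction, so there is no improving ray and the maximum is attained at a vertex.

At the optimal vertex, -9a + 5b = -21 and b = 0.
Solving simultaneously gives a = 7/3, b = 0.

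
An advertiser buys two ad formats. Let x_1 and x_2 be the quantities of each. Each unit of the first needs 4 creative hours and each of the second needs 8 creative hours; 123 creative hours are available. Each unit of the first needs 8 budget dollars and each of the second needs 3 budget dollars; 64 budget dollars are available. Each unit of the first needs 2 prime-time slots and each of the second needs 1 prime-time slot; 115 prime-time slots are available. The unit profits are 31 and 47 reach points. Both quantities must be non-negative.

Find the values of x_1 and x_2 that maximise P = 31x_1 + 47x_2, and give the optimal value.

x_1 = 11/4, x_2 = 14, maximum P = 2973/4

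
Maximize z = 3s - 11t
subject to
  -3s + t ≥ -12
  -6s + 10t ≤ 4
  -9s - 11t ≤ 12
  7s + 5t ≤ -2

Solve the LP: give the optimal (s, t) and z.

s = 19/16, t = -33/16, maximum z = 105/4

The binding constraints are -9s - 11t = 12 and 7s + 5t = -2.
Solving simultaneously gives s = 19/16, t = -33/16.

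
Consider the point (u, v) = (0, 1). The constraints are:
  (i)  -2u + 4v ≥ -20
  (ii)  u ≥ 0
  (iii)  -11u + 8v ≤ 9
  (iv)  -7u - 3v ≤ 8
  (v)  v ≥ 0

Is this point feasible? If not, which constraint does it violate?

(i): 4 ≥ -20 ✓
(ii): 0 ≥ 0 ✓
(iii): 8 ≤ 9 ✓
(iv): -3 ≤ 8 ✓
(v): 1 ≥ 0 ✓

feasible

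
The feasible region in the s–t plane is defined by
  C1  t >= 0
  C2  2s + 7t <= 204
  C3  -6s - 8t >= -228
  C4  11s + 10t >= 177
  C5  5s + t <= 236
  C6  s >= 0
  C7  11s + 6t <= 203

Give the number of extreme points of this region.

Intersecting each pair of boundary lines and keeping only the points that satisfy every inequality leaves:
  (177/11, 0)
  (203/11, 0)
  (0, 57/2)
  (64/13, 645/26)
  (0, 177/10)

5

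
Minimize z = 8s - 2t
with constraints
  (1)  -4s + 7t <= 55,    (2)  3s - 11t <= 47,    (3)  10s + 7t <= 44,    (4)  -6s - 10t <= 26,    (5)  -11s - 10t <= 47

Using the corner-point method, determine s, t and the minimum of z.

Vertices and z = 8s - 2t:
  (-11/14, 363/49) → z = -1034/49
  (-293/39, 139/39) → z = -874/13
  (813/131, -338/131) → z = 7180/131
  (23/12, -15/4) → z = 137/6
  (-21/5, -2/25) → z = -836/25

s = -293/39, t = 139/39, minimum z = -874/13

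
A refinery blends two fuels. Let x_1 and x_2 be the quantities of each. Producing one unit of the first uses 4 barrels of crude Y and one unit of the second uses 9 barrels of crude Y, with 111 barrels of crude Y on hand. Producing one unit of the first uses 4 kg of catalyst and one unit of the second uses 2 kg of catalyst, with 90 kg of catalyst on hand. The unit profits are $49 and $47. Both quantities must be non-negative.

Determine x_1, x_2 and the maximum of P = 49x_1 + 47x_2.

x_1 = 21, x_2 = 3, maximum P = 1170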